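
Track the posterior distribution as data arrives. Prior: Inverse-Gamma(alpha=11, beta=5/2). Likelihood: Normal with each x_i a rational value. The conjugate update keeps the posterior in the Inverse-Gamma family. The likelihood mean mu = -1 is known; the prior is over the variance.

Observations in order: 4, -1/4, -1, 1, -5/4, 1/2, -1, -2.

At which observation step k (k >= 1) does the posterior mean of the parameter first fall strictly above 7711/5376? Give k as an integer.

k = 4

obs 1: x=4 → posterior Inverse-Gamma(23/2, 15)
obs 2: x=-1/4 → posterior Inverse-Gamma(12, 489/32)
obs 3: x=-1 → posterior Inverse-Gamma(25/2, 489/32)
obs 4: x=1 → posterior Inverse-Gamma(13, 553/32)
obs 5: x=-5/4 → posterior Inverse-Gamma(27/2, 277/16)
obs 6: x=1/2 → posterior Inverse-Gamma(14, 295/16)
obs 7: x=-1 → posterior Inverse-Gamma(29/2, 295/16)
obs 8: x=-2 → posterior Inverse-Gamma(15, 303/16)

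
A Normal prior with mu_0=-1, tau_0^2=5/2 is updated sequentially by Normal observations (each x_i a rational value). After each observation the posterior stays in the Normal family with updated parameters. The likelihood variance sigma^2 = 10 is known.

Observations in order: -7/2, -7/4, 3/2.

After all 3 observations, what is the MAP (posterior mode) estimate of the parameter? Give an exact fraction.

obs 1: x=-7/2 → posterior Normal(-3/2, 2)
obs 2: x=-7/4 → posterior Normal(-37/24, 5/3)
obs 3: x=3/2 → posterior Normal(-31/28, 10/7)

-31/28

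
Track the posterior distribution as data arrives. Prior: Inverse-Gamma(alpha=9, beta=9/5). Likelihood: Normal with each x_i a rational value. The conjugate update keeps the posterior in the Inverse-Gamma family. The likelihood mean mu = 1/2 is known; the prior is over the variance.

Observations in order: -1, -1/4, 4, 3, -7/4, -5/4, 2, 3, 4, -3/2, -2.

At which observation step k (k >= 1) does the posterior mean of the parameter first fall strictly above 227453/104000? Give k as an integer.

k = 10

obs 1: x=-1 → posterior Inverse-Gamma(19/2, 117/40)
obs 2: x=-1/4 → posterior Inverse-Gamma(10, 513/160)
obs 3: x=4 → posterior Inverse-Gamma(21/2, 1493/160)
obs 4: x=3 → posterior Inverse-Gamma(11, 1993/160)
obs 5: x=-7/4 → posterior Inverse-Gamma(23/2, 1199/80)
obs 6: x=-5/4 → posterior Inverse-Gamma(12, 2643/160)
obs 7: x=2 → posterior Inverse-Gamma(25/2, 2823/160)
obs 8: x=3 → posterior Inverse-Gamma(13, 3323/160)
obs 9: x=4 → posterior Inverse-Gamma(27/2, 4303/160)
obs 10: x=-3/2 → posterior Inverse-Gamma(14, 4623/160)
obs 11: x=-2 → posterior Inverse-Gamma(29/2, 5123/160)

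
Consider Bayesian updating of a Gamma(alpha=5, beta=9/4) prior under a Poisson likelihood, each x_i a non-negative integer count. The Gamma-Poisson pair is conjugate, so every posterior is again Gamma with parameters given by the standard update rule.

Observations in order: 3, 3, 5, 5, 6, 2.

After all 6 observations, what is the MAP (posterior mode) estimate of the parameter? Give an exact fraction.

obs 1: x=3 → posterior Gamma(8, 13/4)
obs 2: x=3 → posterior Gamma(11, 17/4)
obs 3: x=5 → posterior Gamma(16, 21/4)
obs 4: x=5 → posterior Gamma(21, 25/4)
obs 5: x=6 → posterior Gamma(27, 29/4)
obs 6: x=2 → posterior Gamma(29, 33/4)

112/33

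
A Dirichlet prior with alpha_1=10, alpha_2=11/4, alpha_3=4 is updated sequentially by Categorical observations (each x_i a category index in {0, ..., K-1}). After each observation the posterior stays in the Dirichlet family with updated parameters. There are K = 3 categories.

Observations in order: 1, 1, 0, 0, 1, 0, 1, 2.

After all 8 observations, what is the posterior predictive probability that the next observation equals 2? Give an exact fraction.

obs 1: x=1 → posterior Dirichlet(10, 15/4, 4)
obs 2: x=1 → posterior Dirichlet(10, 19/4, 4)
obs 3: x=0 → posterior Dirichlet(11, 19/4, 4)
obs 4: x=0 → posterior Dirichlet(12, 19/4, 4)
obs 5: x=1 → posterior Dirichlet(12, 23/4, 4)
obs 6: x=0 → posterior Dirichlet(13, 23/4, 4)
obs 7: x=1 → posterior Dirichlet(13, 27/4, 4)
obs 8: x=2 → posterior Dirichlet(13, 27/4, 5)

20/99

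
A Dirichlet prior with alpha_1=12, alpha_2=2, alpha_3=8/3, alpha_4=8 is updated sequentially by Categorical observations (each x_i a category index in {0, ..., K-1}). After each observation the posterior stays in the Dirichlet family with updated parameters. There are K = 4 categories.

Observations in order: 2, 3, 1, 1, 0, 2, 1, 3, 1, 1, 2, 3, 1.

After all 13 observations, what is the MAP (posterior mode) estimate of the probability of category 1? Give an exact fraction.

21/101

obs 1: x=2 → posterior Dirichlet(12, 2, 11/3, 8)
obs 2: x=3 → posterior Dirichlet(12, 2, 11/3, 9)
obs 3: x=1 → posterior Dirichlet(12, 3, 11/3, 9)
obs 4: x=1 → posterior Dirichlet(12, 4, 11/3, 9)
obs 5: x=0 → posterior Dirichlet(13, 4, 11/3, 9)
obs 6: x=2 → posterior Dirichlet(13, 4, 14/3, 9)
obs 7: x=1 → posterior Dirichlet(13, 5, 14/3, 9)
obs 8: x=3 → posterior Dirichlet(13, 5, 14/3, 10)
obs 9: x=1 → posterior Dirichlet(13, 6, 14/3, 10)
obs 10: x=1 → posterior Dirichlet(13, 7, 14/3, 10)
obs 11: x=2 → posterior Dirichlet(13, 7, 17/3, 10)
obs 12: x=3 → posterior Dirichlet(13, 7, 17/3, 11)
obs 13: x=1 → posterior Dirichlet(13, 8, 17/3, 11)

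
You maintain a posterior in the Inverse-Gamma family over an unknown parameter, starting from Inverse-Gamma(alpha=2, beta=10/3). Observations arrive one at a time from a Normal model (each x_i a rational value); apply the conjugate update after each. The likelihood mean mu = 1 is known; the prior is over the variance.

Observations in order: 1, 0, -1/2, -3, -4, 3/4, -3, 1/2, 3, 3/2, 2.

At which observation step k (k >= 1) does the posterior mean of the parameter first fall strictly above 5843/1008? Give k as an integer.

obs 1: x=1 → posterior Inverse-Gamma(5/2, 10/3)
obs 2: x=0 → posterior Inverse-Gamma(3, 23/6)
obs 3: x=-1/2 → posterior Inverse-Gamma(7/2, 119/24)
obs 4: x=-3 → posterior Inverse-Gamma(4, 311/24)
obs 5: x=-4 → posterior Inverse-Gamma(9/2, 611/24)
obs 6: x=3/4 → posterior Inverse-Gamma(5, 2447/96)
obs 7: x=-3 → posterior Inverse-Gamma(11/2, 3215/96)
obs 8: x=1/2 → posterior Inverse-Gamma(6, 3227/96)
obs 9: x=3 → posterior Inverse-Gamma(13/2, 3419/96)
obs 10: x=3/2 → posterior Inverse-Gamma(7, 3431/96)
obs 11: x=2 → posterior Inverse-Gamma(15/2, 3479/96)

k = 5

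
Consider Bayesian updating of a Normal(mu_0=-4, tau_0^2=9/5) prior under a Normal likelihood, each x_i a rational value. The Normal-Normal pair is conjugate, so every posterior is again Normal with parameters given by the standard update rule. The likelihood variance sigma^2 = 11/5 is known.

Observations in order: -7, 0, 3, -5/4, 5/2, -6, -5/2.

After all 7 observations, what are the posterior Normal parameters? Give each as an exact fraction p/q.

obs 1: x=-7 → posterior Normal(-107/20, 99/100)
obs 2: x=0 → posterior Normal(-107/29, 99/145)
obs 3: x=3 → posterior Normal(-40/19, 99/190)
obs 4: x=-5/4 → posterior Normal(-365/188, 99/235)
obs 5: x=5/2 → posterior Normal(-275/224, 99/280)
obs 6: x=-6 → posterior Normal(-491/260, 99/325)
obs 7: x=-5/2 → posterior Normal(-581/296, 99/370)

mu_0=-581/296, tau_0^2=99/370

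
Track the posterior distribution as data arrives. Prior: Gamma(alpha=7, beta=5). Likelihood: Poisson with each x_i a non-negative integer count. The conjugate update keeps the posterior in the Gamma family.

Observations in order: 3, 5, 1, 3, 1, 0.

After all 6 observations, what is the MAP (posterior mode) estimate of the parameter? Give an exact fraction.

19/11

obs 1: x=3 → posterior Gamma(10, 6)
obs 2: x=5 → posterior Gamma(15, 7)
obs 3: x=1 → posterior Gamma(16, 8)
obs 4: x=3 → posterior Gamma(19, 9)
obs 5: x=1 → posterior Gamma(20, 10)
obs 6: x=0 → posterior Gamma(20, 11)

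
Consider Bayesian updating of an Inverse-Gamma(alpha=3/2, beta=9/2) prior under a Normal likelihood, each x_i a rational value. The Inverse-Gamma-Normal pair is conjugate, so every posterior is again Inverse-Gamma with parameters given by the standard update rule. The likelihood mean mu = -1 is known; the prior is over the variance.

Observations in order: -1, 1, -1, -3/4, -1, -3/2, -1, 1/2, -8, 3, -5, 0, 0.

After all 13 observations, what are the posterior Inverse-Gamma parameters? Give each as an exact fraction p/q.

obs 1: x=-1 → posterior Inverse-Gamma(2, 9/2)
obs 2: x=1 → posterior Inverse-Gamma(5/2, 13/2)
obs 3: x=-1 → posterior Inverse-Gamma(3, 13/2)
obs 4: x=-3/4 → posterior Inverse-Gamma(7/2, 209/32)
obs 5: x=-1 → posterior Inverse-Gamma(4, 209/32)
obs 6: x=-3/2 → posterior Inverse-Gamma(9/2, 213/32)
obs 7: x=-1 → posterior Inverse-Gamma(5, 213/32)
obs 8: x=1/2 → posterior Inverse-Gamma(11/2, 249/32)
obs 9: x=-8 → posterior Inverse-Gamma(6, 1033/32)
obs 10: x=3 → posterior Inverse-Gamma(13/2, 1289/32)
obs 11: x=-5 → posterior Inverse-Gamma(7, 1545/32)
obs 12: x=0 → posterior Inverse-Gamma(15/2, 1561/32)
obs 13: x=0 → posterior Inverse-Gamma(8, 1577/32)

alpha=8, beta=1577/32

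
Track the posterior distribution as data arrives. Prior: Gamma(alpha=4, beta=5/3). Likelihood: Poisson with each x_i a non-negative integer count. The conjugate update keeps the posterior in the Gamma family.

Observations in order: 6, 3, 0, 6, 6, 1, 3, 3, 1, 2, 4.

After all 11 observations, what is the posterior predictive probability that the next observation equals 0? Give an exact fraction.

obs 1: x=6 → posterior Gamma(10, 8/3)
obs 2: x=3 → posterior Gamma(13, 11/3)
obs 3: x=0 → posterior Gamma(13, 14/3)
obs 4: x=6 → posterior Gamma(19, 17/3)
obs 5: x=6 → posterior Gamma(25, 20/3)
obs 6: x=1 → posterior Gamma(26, 23/3)
obs 7: x=3 → posterior Gamma(29, 26/3)
obs 8: x=3 → posterior Gamma(32, 29/3)
obs 9: x=1 → posterior Gamma(33, 32/3)
obs 10: x=2 → posterior Gamma(35, 35/3)
obs 11: x=4 → posterior Gamma(39, 38/3)

40884648475239771318296311608532703606388520015555810455191552/791717805254439023624865699561776475898803884688668051353443161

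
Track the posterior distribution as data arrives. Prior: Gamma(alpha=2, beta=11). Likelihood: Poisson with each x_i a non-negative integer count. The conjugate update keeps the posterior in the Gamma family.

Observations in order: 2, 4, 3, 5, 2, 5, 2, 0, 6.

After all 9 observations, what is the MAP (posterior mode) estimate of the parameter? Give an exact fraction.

obs 1: x=2 → posterior Gamma(4, 12)
obs 2: x=4 → posterior Gamma(8, 13)
obs 3: x=3 → posterior Gamma(11, 14)
obs 4: x=5 → posterior Gamma(16, 15)
obs 5: x=2 → posterior Gamma(18, 16)
obs 6: x=5 → posterior Gamma(23, 17)
obs 7: x=2 → posterior Gamma(25, 18)
obs 8: x=0 → posterior Gamma(25, 19)
obs 9: x=6 → posterior Gamma(31, 20)

3/2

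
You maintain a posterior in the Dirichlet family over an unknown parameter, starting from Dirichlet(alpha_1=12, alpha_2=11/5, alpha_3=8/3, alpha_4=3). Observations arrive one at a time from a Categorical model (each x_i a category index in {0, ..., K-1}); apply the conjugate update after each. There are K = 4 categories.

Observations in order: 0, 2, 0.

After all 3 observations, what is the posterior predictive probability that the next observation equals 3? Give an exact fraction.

obs 1: x=0 → posterior Dirichlet(13, 11/5, 8/3, 3)
obs 2: x=2 → posterior Dirichlet(13, 11/5, 11/3, 3)
obs 3: x=0 → posterior Dirichlet(14, 11/5, 11/3, 3)

45/343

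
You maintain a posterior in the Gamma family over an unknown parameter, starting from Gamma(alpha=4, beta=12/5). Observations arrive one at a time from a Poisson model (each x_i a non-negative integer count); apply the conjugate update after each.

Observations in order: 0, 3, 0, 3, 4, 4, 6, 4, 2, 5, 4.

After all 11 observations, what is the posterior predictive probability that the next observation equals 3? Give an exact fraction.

obs 1: x=0 → posterior Gamma(4, 17/5)
obs 2: x=3 → posterior Gamma(7, 22/5)
obs 3: x=0 → posterior Gamma(7, 27/5)
obs 4: x=3 → posterior Gamma(10, 32/5)
obs 5: x=4 → posterior Gamma(14, 37/5)
obs 6: x=4 → posterior Gamma(18, 42/5)
obs 7: x=6 → posterior Gamma(24, 47/5)
obs 8: x=4 → posterior Gamma(28, 52/5)
obs 9: x=2 → posterior Gamma(30, 57/5)
obs 10: x=5 → posterior Gamma(35, 62/5)
obs 11: x=4 → posterior Gamma(39, 67/5)

54893956231441675873260503019403270284689657541619784463950396322495551624375/254627237769942235714071914959758309945161585098345261608436370410786674180096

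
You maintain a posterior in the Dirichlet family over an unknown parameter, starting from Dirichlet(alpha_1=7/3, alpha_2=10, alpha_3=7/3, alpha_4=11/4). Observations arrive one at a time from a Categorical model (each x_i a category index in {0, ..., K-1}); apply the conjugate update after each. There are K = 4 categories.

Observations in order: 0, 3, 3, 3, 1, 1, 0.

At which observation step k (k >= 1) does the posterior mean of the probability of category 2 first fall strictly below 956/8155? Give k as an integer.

k = 3

obs 1: x=0 → posterior Dirichlet(10/3, 10, 7/3, 11/4)
obs 2: x=3 → posterior Dirichlet(10/3, 10, 7/3, 15/4)
obs 3: x=3 → posterior Dirichlet(10/3, 10, 7/3, 19/4)
obs 4: x=3 → posterior Dirichlet(10/3, 10, 7/3, 23/4)
obs 5: x=1 → posterior Dirichlet(10/3, 11, 7/3, 23/4)
obs 6: x=1 → posterior Dirichlet(10/3, 12, 7/3, 23/4)
obs 7: x=0 → posterior Dirichlet(13/3, 12, 7/3, 23/4)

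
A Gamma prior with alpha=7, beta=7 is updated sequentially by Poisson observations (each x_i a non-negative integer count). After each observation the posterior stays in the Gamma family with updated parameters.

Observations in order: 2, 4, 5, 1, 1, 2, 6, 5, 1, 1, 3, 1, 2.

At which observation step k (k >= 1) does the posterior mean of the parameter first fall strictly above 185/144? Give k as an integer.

k = 2

obs 1: x=2 → posterior Gamma(9, 8)
obs 2: x=4 → posterior Gamma(13, 9)
obs 3: x=5 → posterior Gamma(18, 10)
obs 4: x=1 → posterior Gamma(19, 11)
obs 5: x=1 → posterior Gamma(20, 12)
obs 6: x=2 → posterior Gamma(22, 13)
obs 7: x=6 → posterior Gamma(28, 14)
obs 8: x=5 → posterior Gamma(33, 15)
obs 9: x=1 → posterior Gamma(34, 16)
obs 10: x=1 → posterior Gamma(35, 17)
obs 11: x=3 → posterior Gamma(38, 18)
obs 12: x=1 → posterior Gamma(39, 19)
obs 13: x=2 → posterior Gamma(41, 20)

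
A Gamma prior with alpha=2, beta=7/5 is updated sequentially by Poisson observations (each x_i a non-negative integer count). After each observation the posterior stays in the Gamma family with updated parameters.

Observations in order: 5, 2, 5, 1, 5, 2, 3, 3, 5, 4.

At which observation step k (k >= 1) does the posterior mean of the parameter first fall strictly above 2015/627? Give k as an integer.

k = 10

obs 1: x=5 → posterior Gamma(7, 12/5)
obs 2: x=2 → posterior Gamma(9, 17/5)
obs 3: x=5 → posterior Gamma(14, 22/5)
obs 4: x=1 → posterior Gamma(15, 27/5)
obs 5: x=5 → posterior Gamma(20, 32/5)
obs 6: x=2 → posterior Gamma(22, 37/5)
obs 7: x=3 → posterior Gamma(25, 42/5)
obs 8: x=3 → posterior Gamma(28, 47/5)
obs 9: x=5 → posterior Gamma(33, 52/5)
obs 10: x=4 → posterior Gamma(37, 57/5)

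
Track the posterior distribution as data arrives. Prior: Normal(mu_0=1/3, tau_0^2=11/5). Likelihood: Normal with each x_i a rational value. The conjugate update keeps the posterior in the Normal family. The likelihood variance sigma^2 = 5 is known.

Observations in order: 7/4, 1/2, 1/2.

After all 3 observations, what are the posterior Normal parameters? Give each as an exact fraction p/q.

mu_0=463/696, tau_0^2=55/58

obs 1: x=7/4 → posterior Normal(331/432, 55/36)
obs 2: x=1/2 → posterior Normal(397/564, 55/47)
obs 3: x=1/2 → posterior Normal(463/696, 55/58)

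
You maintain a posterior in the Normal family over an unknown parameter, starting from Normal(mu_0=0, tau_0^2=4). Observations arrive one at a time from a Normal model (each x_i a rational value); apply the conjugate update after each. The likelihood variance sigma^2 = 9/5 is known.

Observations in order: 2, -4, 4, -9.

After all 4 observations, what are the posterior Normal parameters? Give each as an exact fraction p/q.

mu_0=-140/89, tau_0^2=36/89

obs 1: x=2 → posterior Normal(40/29, 36/29)
obs 2: x=-4 → posterior Normal(-40/49, 36/49)
obs 3: x=4 → posterior Normal(40/69, 12/23)
obs 4: x=-9 → posterior Normal(-140/89, 36/89)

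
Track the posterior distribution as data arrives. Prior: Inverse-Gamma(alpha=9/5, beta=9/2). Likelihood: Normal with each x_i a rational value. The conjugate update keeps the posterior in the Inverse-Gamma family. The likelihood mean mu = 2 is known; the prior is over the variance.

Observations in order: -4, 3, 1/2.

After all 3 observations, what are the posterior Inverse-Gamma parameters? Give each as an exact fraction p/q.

obs 1: x=-4 → posterior Inverse-Gamma(23/10, 45/2)
obs 2: x=3 → posterior Inverse-Gamma(14/5, 23)
obs 3: x=1/2 → posterior Inverse-Gamma(33/10, 193/8)

alpha=33/10, beta=193/8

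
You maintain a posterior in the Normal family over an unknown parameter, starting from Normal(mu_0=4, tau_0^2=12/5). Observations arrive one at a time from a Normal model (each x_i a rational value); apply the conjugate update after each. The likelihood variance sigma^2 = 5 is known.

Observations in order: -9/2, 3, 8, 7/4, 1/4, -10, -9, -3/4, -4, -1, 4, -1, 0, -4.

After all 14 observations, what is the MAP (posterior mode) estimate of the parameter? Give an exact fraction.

-107/193

obs 1: x=-9/2 → posterior Normal(46/37, 60/37)
obs 2: x=3 → posterior Normal(82/49, 60/49)
obs 3: x=8 → posterior Normal(178/61, 60/61)
obs 4: x=7/4 → posterior Normal(199/73, 60/73)
obs 5: x=1/4 → posterior Normal(202/85, 12/17)
obs 6: x=-10 → posterior Normal(82/97, 60/97)
obs 7: x=-9 → posterior Normal(-26/109, 60/109)
obs 8: x=-3/4 → posterior Normal(-35/121, 60/121)
obs 9: x=-4 → posterior Normal(-83/133, 60/133)
obs 10: x=-1 → posterior Normal(-19/29, 12/29)
obs 11: x=4 → posterior Normal(-47/157, 60/157)
obs 12: x=-1 → posterior Normal(-59/169, 60/169)
obs 13: x=0 → posterior Normal(-59/181, 60/181)
obs 14: x=-4 → posterior Normal(-107/193, 60/193)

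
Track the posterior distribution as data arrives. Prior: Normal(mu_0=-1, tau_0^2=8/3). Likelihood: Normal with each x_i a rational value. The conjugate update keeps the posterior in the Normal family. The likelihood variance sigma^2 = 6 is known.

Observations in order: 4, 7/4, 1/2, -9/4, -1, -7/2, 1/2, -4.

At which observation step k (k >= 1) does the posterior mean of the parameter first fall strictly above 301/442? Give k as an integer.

k = 2

obs 1: x=4 → posterior Normal(7/13, 24/13)
obs 2: x=7/4 → posterior Normal(14/17, 24/17)
obs 3: x=1/2 → posterior Normal(16/21, 8/7)
obs 4: x=-9/4 → posterior Normal(7/25, 24/25)
obs 5: x=-1 → posterior Normal(3/29, 24/29)
obs 6: x=-7/2 → posterior Normal(-1/3, 8/11)
obs 7: x=1/2 → posterior Normal(-9/37, 24/37)
obs 8: x=-4 → posterior Normal(-25/41, 24/41)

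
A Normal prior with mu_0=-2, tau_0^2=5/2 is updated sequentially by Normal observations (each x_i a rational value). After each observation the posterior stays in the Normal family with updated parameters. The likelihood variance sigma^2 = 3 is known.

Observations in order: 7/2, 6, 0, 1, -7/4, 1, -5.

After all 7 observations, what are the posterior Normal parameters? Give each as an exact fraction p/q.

mu_0=47/164, tau_0^2=15/41

obs 1: x=7/2 → posterior Normal(1/2, 15/11)
obs 2: x=6 → posterior Normal(71/32, 15/16)
obs 3: x=0 → posterior Normal(71/42, 5/7)
obs 4: x=1 → posterior Normal(81/52, 15/26)
obs 5: x=-7/4 → posterior Normal(127/124, 15/31)
obs 6: x=1 → posterior Normal(49/48, 5/12)
obs 7: x=-5 → posterior Normal(47/164, 15/41)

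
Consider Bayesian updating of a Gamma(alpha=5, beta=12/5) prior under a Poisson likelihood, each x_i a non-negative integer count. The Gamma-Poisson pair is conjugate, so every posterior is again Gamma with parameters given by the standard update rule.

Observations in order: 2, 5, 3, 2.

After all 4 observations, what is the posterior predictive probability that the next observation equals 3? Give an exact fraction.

4685796476826302681161138176000/23122483666661158726686253786801

obs 1: x=2 → posterior Gamma(7, 17/5)
obs 2: x=5 → posterior Gamma(12, 22/5)
obs 3: x=3 → posterior Gamma(15, 27/5)
obs 4: x=2 → posterior Gamma(17, 32/5)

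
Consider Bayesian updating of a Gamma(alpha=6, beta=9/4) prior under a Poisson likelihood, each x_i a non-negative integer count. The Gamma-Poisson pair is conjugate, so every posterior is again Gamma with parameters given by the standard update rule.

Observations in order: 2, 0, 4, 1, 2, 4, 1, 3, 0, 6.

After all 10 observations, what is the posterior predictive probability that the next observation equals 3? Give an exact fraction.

2982606712195405096650757157154890678161101308261648320/15025461748906708859452861070130993269553796873817927041

obs 1: x=2 → posterior Gamma(8, 13/4)
obs 2: x=0 → posterior Gamma(8, 17/4)
obs 3: x=4 → posterior Gamma(12, 21/4)
obs 4: x=1 → posterior Gamma(13, 25/4)
obs 5: x=2 → posterior Gamma(15, 29/4)
obs 6: x=4 → posterior Gamma(19, 33/4)
obs 7: x=1 → posterior Gamma(20, 37/4)
obs 8: x=3 → posterior Gamma(23, 41/4)
obs 9: x=0 → posterior Gamma(23, 45/4)
obs 10: x=6 → posterior Gamma(29, 49/4)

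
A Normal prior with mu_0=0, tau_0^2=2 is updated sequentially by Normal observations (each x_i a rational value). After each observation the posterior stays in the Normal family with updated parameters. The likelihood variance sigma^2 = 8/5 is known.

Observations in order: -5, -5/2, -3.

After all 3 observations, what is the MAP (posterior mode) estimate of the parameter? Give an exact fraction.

obs 1: x=-5 → posterior Normal(-25/9, 8/9)
obs 2: x=-5/2 → posterior Normal(-75/28, 4/7)
obs 3: x=-3 → posterior Normal(-105/38, 8/19)

-105/38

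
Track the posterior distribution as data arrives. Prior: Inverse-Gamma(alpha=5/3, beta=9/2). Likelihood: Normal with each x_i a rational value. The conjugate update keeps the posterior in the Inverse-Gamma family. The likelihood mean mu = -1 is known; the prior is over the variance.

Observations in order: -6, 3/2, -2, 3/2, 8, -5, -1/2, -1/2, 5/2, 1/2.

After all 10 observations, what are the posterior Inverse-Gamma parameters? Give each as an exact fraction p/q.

alpha=20/3, beta=319/4

obs 1: x=-6 → posterior Inverse-Gamma(13/6, 17)
obs 2: x=3/2 → posterior Inverse-Gamma(8/3, 161/8)
obs 3: x=-2 → posterior Inverse-Gamma(19/6, 165/8)
obs 4: x=3/2 → posterior Inverse-Gamma(11/3, 95/4)
obs 5: x=8 → posterior Inverse-Gamma(25/6, 257/4)
obs 6: x=-5 → posterior Inverse-Gamma(14/3, 289/4)
obs 7: x=-1/2 → posterior Inverse-Gamma(31/6, 579/8)
obs 8: x=-1/2 → posterior Inverse-Gamma(17/3, 145/2)
obs 9: x=5/2 → posterior Inverse-Gamma(37/6, 629/8)
obs 10: x=1/2 → posterior Inverse-Gamma(20/3, 319/4)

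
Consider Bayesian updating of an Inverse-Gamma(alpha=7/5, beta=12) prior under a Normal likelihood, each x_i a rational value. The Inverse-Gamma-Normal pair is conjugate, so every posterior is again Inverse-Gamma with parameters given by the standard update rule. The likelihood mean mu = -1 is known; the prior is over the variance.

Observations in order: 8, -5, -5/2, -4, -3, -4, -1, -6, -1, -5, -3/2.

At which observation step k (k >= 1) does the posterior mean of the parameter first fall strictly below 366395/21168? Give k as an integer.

k = 10

obs 1: x=8 → posterior Inverse-Gamma(19/10, 105/2)
obs 2: x=-5 → posterior Inverse-Gamma(12/5, 121/2)
obs 3: x=-5/2 → posterior Inverse-Gamma(29/10, 493/8)
obs 4: x=-4 → posterior Inverse-Gamma(17/5, 529/8)
obs 5: x=-3 → posterior Inverse-Gamma(39/10, 545/8)
obs 6: x=-4 → posterior Inverse-Gamma(22/5, 581/8)
obs 7: x=-1 → posterior Inverse-Gamma(49/10, 581/8)
obs 8: x=-6 → posterior Inverse-Gamma(27/5, 681/8)
obs 9: x=-1 → posterior Inverse-Gamma(59/10, 681/8)
obs 10: x=-5 → posterior Inverse-Gamma(32/5, 745/8)
obs 11: x=-3/2 → posterior Inverse-Gamma(69/10, 373/4)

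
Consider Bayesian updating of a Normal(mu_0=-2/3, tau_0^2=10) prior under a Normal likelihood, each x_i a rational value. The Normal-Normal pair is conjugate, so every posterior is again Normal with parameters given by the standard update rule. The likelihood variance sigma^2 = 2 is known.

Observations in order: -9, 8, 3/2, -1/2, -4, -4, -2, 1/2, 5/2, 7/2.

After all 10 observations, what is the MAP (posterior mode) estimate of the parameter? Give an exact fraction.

-109/306

obs 1: x=-9 → posterior Normal(-137/18, 5/3)
obs 2: x=8 → posterior Normal(-17/33, 10/11)
obs 3: x=3/2 → posterior Normal(11/96, 5/8)
obs 4: x=-1/2 → posterior Normal(-2/63, 10/21)
obs 5: x=-4 → posterior Normal(-31/39, 5/13)
obs 6: x=-4 → posterior Normal(-122/93, 10/31)
obs 7: x=-2 → posterior Normal(-38/27, 5/18)
obs 8: x=1/2 → posterior Normal(-289/246, 10/41)
obs 9: x=5/2 → posterior Normal(-107/138, 5/23)
obs 10: x=7/2 → posterior Normal(-109/306, 10/51)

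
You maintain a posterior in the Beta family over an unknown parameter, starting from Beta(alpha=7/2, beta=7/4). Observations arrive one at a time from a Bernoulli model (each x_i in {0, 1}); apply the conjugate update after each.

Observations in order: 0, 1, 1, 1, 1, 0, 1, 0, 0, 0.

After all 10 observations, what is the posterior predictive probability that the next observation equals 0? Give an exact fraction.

27/61

obs 1: x=0 → posterior Beta(7/2, 11/4)
obs 2: x=1 → posterior Beta(9/2, 11/4)
obs 3: x=1 → posterior Beta(11/2, 11/4)
obs 4: x=1 → posterior Beta(13/2, 11/4)
obs 5: x=1 → posterior Beta(15/2, 11/4)
obs 6: x=0 → posterior Beta(15/2, 15/4)
obs 7: x=1 → posterior Beta(17/2, 15/4)
obs 8: x=0 → posterior Beta(17/2, 19/4)
obs 9: x=0 → posterior Beta(17/2, 23/4)
obs 10: x=0 → posterior Beta(17/2, 27/4)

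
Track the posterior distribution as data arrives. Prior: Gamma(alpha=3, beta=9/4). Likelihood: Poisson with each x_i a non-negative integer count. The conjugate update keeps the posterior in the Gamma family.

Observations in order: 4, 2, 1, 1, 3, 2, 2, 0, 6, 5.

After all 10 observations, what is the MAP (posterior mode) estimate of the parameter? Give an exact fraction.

16/7

obs 1: x=4 → posterior Gamma(7, 13/4)
obs 2: x=2 → posterior Gamma(9, 17/4)
obs 3: x=1 → posterior Gamma(10, 21/4)
obs 4: x=1 → posterior Gamma(11, 25/4)
obs 5: x=3 → posterior Gamma(14, 29/4)
obs 6: x=2 → posterior Gamma(16, 33/4)
obs 7: x=2 → posterior Gamma(18, 37/4)
obs 8: x=0 → posterior Gamma(18, 41/4)
obs 9: x=6 → posterior Gamma(24, 45/4)
obs 10: x=5 → posterior Gamma(29, 49/4)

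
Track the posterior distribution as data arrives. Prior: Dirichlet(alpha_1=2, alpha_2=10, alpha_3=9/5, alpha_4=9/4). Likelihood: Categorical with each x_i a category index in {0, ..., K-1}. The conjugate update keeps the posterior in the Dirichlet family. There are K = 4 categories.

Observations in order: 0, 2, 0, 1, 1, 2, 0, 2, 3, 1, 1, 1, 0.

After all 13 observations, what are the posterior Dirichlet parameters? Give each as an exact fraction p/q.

obs 1: x=0 → posterior Dirichlet(3, 10, 9/5, 9/4)
obs 2: x=2 → posterior Dirichlet(3, 10, 14/5, 9/4)
obs 3: x=0 → posterior Dirichlet(4, 10, 14/5, 9/4)
obs 4: x=1 → posterior Dirichlet(4, 11, 14/5, 9/4)
obs 5: x=1 → posterior Dirichlet(4, 12, 14/5, 9/4)
obs 6: x=2 → posterior Dirichlet(4, 12, 19/5, 9/4)
obs 7: x=0 → posterior Dirichlet(5, 12, 19/5, 9/4)
obs 8: x=2 → posterior Dirichlet(5, 12, 24/5, 9/4)
obs 9: x=3 → posterior Dirichlet(5, 12, 24/5, 13/4)
obs 10: x=1 → posterior Dirichlet(5, 13, 24/5, 13/4)
obs 11: x=1 → posterior Dirichlet(5, 14, 24/5, 13/4)
obs 12: x=1 → posterior Dirichlet(5, 15, 24/5, 13/4)
obs 13: x=0 → posterior Dirichlet(6, 15, 24/5, 13/4)

alpha_1=6, alpha_2=15, alpha_3=24/5, alpha_4=13/4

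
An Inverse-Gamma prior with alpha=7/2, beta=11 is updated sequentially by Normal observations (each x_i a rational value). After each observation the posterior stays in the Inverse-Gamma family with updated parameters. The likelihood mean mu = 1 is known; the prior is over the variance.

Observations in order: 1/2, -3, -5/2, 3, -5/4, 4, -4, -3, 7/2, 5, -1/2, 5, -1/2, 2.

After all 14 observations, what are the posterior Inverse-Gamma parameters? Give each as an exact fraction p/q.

obs 1: x=1/2 → posterior Inverse-Gamma(4, 89/8)
obs 2: x=-3 → posterior Inverse-Gamma(9/2, 153/8)
obs 3: x=-5/2 → posterior Inverse-Gamma(5, 101/4)
obs 4: x=3 → posterior Inverse-Gamma(11/2, 109/4)
obs 5: x=-5/4 → posterior Inverse-Gamma(6, 953/32)
obs 6: x=4 → posterior Inverse-Gamma(13/2, 1097/32)
obs 7: x=-4 → posterior Inverse-Gamma(7, 1497/32)
obs 8: x=-3 → posterior Inverse-Gamma(15/2, 1753/32)
obs 9: x=7/2 → posterior Inverse-Gamma(8, 1853/32)
obs 10: x=5 → posterior Inverse-Gamma(17/2, 2109/32)
obs 11: x=-1/2 → posterior Inverse-Gamma(9, 2145/32)
obs 12: x=5 → posterior Inverse-Gamma(19/2, 2401/32)
obs 13: x=-1/2 → posterior Inverse-Gamma(10, 2437/32)
obs 14: x=2 → posterior Inverse-Gamma(21/2, 2453/32)

alpha=21/2, beta=2453/32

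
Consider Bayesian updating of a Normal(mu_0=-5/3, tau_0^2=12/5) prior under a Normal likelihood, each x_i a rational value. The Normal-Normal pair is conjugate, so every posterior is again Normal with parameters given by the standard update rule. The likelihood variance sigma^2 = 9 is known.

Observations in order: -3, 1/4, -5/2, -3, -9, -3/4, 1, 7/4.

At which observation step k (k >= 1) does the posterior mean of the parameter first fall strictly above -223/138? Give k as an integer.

k = 2

obs 1: x=-3 → posterior Normal(-37/19, 36/19)
obs 2: x=1/4 → posterior Normal(-36/23, 36/23)
obs 3: x=-5/2 → posterior Normal(-46/27, 4/3)
obs 4: x=-3 → posterior Normal(-58/31, 36/31)
obs 5: x=-9 → posterior Normal(-94/35, 36/35)
obs 6: x=-3/4 → posterior Normal(-97/39, 12/13)
obs 7: x=1 → posterior Normal(-93/43, 36/43)
obs 8: x=7/4 → posterior Normal(-86/47, 36/47)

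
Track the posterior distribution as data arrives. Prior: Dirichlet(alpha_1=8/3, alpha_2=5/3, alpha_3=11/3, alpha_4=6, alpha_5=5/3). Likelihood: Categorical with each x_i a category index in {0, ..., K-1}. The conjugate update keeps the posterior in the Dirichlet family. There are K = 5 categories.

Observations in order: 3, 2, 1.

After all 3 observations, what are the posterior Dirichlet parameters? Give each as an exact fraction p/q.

alpha_1=8/3, alpha_2=8/3, alpha_3=14/3, alpha_4=7, alpha_5=5/3

obs 1: x=3 → posterior Dirichlet(8/3, 5/3, 11/3, 7, 5/3)
obs 2: x=2 → posterior Dirichlet(8/3, 5/3, 14/3, 7, 5/3)
obs 3: x=1 → posterior Dirichlet(8/3, 8/3, 14/3, 7, 5/3)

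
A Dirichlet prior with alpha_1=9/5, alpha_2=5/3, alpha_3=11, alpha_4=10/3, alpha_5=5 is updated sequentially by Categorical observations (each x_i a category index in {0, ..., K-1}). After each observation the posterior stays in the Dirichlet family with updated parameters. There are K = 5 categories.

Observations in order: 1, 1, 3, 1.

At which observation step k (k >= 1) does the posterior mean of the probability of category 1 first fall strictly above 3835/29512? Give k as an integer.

obs 1: x=1 → posterior Dirichlet(9/5, 8/3, 11, 10/3, 5)
obs 2: x=1 → posterior Dirichlet(9/5, 11/3, 11, 10/3, 5)
obs 3: x=3 → posterior Dirichlet(9/5, 11/3, 11, 13/3, 5)
obs 4: x=1 → posterior Dirichlet(9/5, 14/3, 11, 13/3, 5)

k = 2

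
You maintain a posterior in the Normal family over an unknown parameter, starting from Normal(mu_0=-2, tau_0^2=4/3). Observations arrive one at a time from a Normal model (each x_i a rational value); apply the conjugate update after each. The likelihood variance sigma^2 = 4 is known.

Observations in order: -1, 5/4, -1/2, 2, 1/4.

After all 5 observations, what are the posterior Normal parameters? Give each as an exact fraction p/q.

mu_0=-1/2, tau_0^2=1/2

obs 1: x=-1 → posterior Normal(-7/4, 1)
obs 2: x=5/4 → posterior Normal(-23/20, 4/5)
obs 3: x=-1/2 → posterior Normal(-25/24, 2/3)
obs 4: x=2 → posterior Normal(-17/28, 4/7)
obs 5: x=1/4 → posterior Normal(-1/2, 1/2)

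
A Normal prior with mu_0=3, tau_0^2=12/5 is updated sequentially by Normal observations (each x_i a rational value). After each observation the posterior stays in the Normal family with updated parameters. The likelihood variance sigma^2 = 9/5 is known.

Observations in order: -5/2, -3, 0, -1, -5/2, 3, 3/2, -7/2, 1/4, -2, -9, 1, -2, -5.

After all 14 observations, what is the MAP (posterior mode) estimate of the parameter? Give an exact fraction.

obs 1: x=-5/2 → posterior Normal(-1/7, 36/35)
obs 2: x=-3 → posterior Normal(-13/11, 36/55)
obs 3: x=0 → posterior Normal(-13/15, 12/25)
obs 4: x=-1 → posterior Normal(-17/19, 36/95)
obs 5: x=-5/2 → posterior Normal(-27/23, 36/115)
obs 6: x=3 → posterior Normal(-5/9, 4/15)
obs 7: x=3/2 → posterior Normal(-9/31, 36/155)
obs 8: x=-7/2 → posterior Normal(-23/35, 36/175)
obs 9: x=1/4 → posterior Normal(-22/39, 12/65)
obs 10: x=-2 → posterior Normal(-30/43, 36/215)
obs 11: x=-9 → posterior Normal(-66/47, 36/235)
obs 12: x=1 → posterior Normal(-62/51, 12/85)
obs 13: x=-2 → posterior Normal(-14/11, 36/275)
obs 14: x=-5 → posterior Normal(-90/59, 36/295)

-90/59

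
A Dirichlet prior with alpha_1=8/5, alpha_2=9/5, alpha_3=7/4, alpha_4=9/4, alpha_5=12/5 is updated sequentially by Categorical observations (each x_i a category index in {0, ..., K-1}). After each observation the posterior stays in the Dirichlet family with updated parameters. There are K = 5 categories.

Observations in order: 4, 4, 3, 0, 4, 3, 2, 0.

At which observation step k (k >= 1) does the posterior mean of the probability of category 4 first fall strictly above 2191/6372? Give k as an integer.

obs 1: x=4 → posterior Dirichlet(8/5, 9/5, 7/4, 9/4, 17/5)
obs 2: x=4 → posterior Dirichlet(8/5, 9/5, 7/4, 9/4, 22/5)
obs 3: x=3 → posterior Dirichlet(8/5, 9/5, 7/4, 13/4, 22/5)
obs 4: x=0 → posterior Dirichlet(13/5, 9/5, 7/4, 13/4, 22/5)
obs 5: x=4 → posterior Dirichlet(13/5, 9/5, 7/4, 13/4, 27/5)
obs 6: x=3 → posterior Dirichlet(13/5, 9/5, 7/4, 17/4, 27/5)
obs 7: x=2 → posterior Dirichlet(13/5, 9/5, 11/4, 17/4, 27/5)
obs 8: x=0 → posterior Dirichlet(18/5, 9/5, 11/4, 17/4, 27/5)

k = 2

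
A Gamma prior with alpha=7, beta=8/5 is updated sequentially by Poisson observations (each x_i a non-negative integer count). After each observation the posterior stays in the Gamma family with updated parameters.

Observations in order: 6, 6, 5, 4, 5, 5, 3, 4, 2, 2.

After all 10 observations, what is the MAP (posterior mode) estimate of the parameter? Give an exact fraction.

120/29

obs 1: x=6 → posterior Gamma(13, 13/5)
obs 2: x=6 → posterior Gamma(19, 18/5)
obs 3: x=5 → posterior Gamma(24, 23/5)
obs 4: x=4 → posterior Gamma(28, 28/5)
obs 5: x=5 → posterior Gamma(33, 33/5)
obs 6: x=5 → posterior Gamma(38, 38/5)
obs 7: x=3 → posterior Gamma(41, 43/5)
obs 8: x=4 → posterior Gamma(45, 48/5)
obs 9: x=2 → posterior Gamma(47, 53/5)
obs 10: x=2 → posterior Gamma(49, 58/5)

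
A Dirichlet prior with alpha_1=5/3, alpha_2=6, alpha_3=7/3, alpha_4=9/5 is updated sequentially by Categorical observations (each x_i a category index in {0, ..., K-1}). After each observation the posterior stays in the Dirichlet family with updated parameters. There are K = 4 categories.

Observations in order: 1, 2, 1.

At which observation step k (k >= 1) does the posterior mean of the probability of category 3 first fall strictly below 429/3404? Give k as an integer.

obs 1: x=1 → posterior Dirichlet(5/3, 7, 7/3, 9/5)
obs 2: x=2 → posterior Dirichlet(5/3, 7, 10/3, 9/5)
obs 3: x=1 → posterior Dirichlet(5/3, 8, 10/3, 9/5)

k = 3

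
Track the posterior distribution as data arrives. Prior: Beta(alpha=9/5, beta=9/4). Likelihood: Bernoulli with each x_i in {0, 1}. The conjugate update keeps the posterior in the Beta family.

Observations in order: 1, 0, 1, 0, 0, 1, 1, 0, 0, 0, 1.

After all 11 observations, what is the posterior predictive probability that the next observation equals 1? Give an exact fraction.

obs 1: x=1 → posterior Beta(14/5, 9/4)
obs 2: x=0 → posterior Beta(14/5, 13/4)
obs 3: x=1 → posterior Beta(19/5, 13/4)
obs 4: x=0 → posterior Beta(19/5, 17/4)
obs 5: x=0 → posterior Beta(19/5, 21/4)
obs 6: x=1 → posterior Beta(24/5, 21/4)
obs 7: x=1 → posterior Beta(29/5, 21/4)
obs 8: x=0 → posterior Beta(29/5, 25/4)
obs 9: x=0 → posterior Beta(29/5, 29/4)
obs 10: x=0 → posterior Beta(29/5, 33/4)
obs 11: x=1 → posterior Beta(34/5, 33/4)

136/301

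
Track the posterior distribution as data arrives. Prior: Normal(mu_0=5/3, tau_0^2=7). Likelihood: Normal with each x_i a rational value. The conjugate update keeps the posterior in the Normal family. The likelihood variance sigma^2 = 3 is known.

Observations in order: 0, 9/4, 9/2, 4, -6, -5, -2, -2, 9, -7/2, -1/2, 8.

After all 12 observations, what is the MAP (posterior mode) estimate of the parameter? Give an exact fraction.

obs 1: x=0 → posterior Normal(1/2, 21/10)
obs 2: x=9/4 → posterior Normal(83/68, 21/17)
obs 3: x=9/2 → posterior Normal(209/96, 7/8)
obs 4: x=4 → posterior Normal(321/124, 21/31)
obs 5: x=-6 → posterior Normal(153/152, 21/38)
obs 6: x=-5 → posterior Normal(13/180, 7/15)
obs 7: x=-2 → posterior Normal(-43/208, 21/52)
obs 8: x=-2 → posterior Normal(-99/236, 21/59)
obs 9: x=9 → posterior Normal(51/88, 7/22)
obs 10: x=-7/2 → posterior Normal(55/292, 21/73)
obs 11: x=-1/2 → posterior Normal(41/320, 21/80)
obs 12: x=8 → posterior Normal(265/348, 7/29)

265/348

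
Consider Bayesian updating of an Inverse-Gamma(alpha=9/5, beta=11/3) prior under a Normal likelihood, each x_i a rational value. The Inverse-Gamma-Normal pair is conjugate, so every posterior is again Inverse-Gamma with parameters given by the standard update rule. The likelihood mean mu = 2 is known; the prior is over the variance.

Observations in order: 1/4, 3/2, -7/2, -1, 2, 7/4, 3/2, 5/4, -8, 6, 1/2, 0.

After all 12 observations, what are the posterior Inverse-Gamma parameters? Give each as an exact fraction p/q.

alpha=39/5, beta=8305/96

obs 1: x=1/4 → posterior Inverse-Gamma(23/10, 499/96)
obs 2: x=3/2 → posterior Inverse-Gamma(14/5, 511/96)
obs 3: x=-7/2 → posterior Inverse-Gamma(33/10, 1963/96)
obs 4: x=-1 → posterior Inverse-Gamma(19/5, 2395/96)
obs 5: x=2 → posterior Inverse-Gamma(43/10, 2395/96)
obs 6: x=7/4 → posterior Inverse-Gamma(24/5, 1199/48)
obs 7: x=3/2 → posterior Inverse-Gamma(53/10, 1205/48)
obs 8: x=5/4 → posterior Inverse-Gamma(29/5, 2437/96)
obs 9: x=-8 → posterior Inverse-Gamma(63/10, 7237/96)
obs 10: x=6 → posterior Inverse-Gamma(34/5, 8005/96)
obs 11: x=1/2 → posterior Inverse-Gamma(73/10, 8113/96)
obs 12: x=0 → posterior Inverse-Gamma(39/5, 8305/96)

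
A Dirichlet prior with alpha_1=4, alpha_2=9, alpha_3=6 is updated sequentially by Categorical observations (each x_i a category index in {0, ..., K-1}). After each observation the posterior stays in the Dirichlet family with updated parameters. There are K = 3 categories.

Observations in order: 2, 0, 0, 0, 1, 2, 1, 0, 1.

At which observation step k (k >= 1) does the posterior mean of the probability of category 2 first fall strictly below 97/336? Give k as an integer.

obs 1: x=2 → posterior Dirichlet(4, 9, 7)
obs 2: x=0 → posterior Dirichlet(5, 9, 7)
obs 3: x=0 → posterior Dirichlet(6, 9, 7)
obs 4: x=0 → posterior Dirichlet(7, 9, 7)
obs 5: x=1 → posterior Dirichlet(7, 10, 7)
obs 6: x=2 → posterior Dirichlet(7, 10, 8)
obs 7: x=1 → posterior Dirichlet(7, 11, 8)
obs 8: x=0 → posterior Dirichlet(8, 11, 8)
obs 9: x=1 → posterior Dirichlet(8, 12, 8)

k = 9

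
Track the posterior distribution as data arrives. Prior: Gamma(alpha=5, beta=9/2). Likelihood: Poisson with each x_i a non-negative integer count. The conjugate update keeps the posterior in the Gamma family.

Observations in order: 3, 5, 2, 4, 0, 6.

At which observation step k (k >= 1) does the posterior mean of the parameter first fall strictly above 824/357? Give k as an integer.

k = 6

obs 1: x=3 → posterior Gamma(8, 11/2)
obs 2: x=5 → posterior Gamma(13, 13/2)
obs 3: x=2 → posterior Gamma(15, 15/2)
obs 4: x=4 → posterior Gamma(19, 17/2)
obs 5: x=0 → posterior Gamma(19, 19/2)
obs 6: x=6 → posterior Gamma(25, 21/2)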